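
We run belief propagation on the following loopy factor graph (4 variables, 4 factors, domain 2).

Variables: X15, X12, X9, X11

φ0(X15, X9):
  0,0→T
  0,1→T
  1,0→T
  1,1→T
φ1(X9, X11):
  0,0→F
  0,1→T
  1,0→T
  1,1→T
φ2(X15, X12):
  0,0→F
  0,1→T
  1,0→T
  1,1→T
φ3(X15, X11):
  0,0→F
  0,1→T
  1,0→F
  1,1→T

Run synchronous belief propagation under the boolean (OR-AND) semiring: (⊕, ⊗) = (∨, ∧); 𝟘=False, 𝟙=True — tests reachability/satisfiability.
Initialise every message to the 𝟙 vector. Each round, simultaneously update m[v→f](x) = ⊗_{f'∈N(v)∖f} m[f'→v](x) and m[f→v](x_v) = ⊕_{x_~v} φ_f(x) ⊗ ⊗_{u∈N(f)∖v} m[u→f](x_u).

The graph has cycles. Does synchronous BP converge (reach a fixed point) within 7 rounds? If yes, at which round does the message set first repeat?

init: all messages = 𝟙 over 2 values
r1 m[φ0→X15] = [T, T]
r1 m[φ0→X9] = [T, T]
r1 m[φ1→X9] = [T, T]
r1 m[φ1→X11] = [T, T]
r1 m[φ2→X15] = [T, T]
r1 m[φ2→X12] = [T, T]
r1 m[φ3→X15] = [T, T]
r1 m[φ3→X11] = [F, T]
r1 m[X15→φ0] = [T, T]
r1 m[X15→φ2] = [T, T]
r1 m[X15→φ3] = [T, T]
r1 m[X12→φ2] = [T, T]
r1 m[X9→φ0] = [T, T]
r1 m[X9→φ1] = [T, T]
r1 m[X11→φ1] = [T, T]
r1 m[X11→φ3] = [T, T]
r2 m[φ0→X15] = [T, T]
r2 m[φ0→X9] = [T, T]
r2 m[φ1→X9] = [T, T]
r2 m[φ1→X11] = [T, T]
r2 m[φ2→X15] = [T, T]
r2 m[φ2→X12] = [T, T]
r2 m[φ3→X15] = [T, T]
r2 m[φ3→X11] = [F, T]
r2 m[X15→φ0] = [T, T]
r2 m[X15→φ2] = [T, T]
r2 m[X15→φ3] = [T, T]
r2 m[X12→φ2] = [T, T]
r2 m[X9→φ0] = [T, T]
r2 m[X9→φ1] = [T, T]
r2 m[X11→φ1] = [F, T]
r2 m[X11→φ3] = [T, T]
r3 m[φ0→X15] = [T, T]
r3 m[φ0→X9] = [T, T]
r3 m[φ1→X9] = [T, T]
r3 m[φ1→X11] = [T, T]
r3 m[φ2→X15] = [T, T]
r3 m[φ2→X12] = [T, T]
r3 m[φ3→X15] = [T, T]
r3 m[φ3→X11] = [F, T]
r3 m[X15→φ0] = [T, T]
r3 m[X15→φ2] = [T, T]
r3 m[X15→φ3] = [T, T]
r3 m[X12→φ2] = [T, T]
r3 m[X9→φ0] = [T, T]
r3 m[X9→φ1] = [T, T]
r3 m[X11→φ1] = [F, T]
r3 m[X11→φ3] = [T, T]
fixed point reached at round 3
messages reach a fixed point at round 3

CONVERGED at round 3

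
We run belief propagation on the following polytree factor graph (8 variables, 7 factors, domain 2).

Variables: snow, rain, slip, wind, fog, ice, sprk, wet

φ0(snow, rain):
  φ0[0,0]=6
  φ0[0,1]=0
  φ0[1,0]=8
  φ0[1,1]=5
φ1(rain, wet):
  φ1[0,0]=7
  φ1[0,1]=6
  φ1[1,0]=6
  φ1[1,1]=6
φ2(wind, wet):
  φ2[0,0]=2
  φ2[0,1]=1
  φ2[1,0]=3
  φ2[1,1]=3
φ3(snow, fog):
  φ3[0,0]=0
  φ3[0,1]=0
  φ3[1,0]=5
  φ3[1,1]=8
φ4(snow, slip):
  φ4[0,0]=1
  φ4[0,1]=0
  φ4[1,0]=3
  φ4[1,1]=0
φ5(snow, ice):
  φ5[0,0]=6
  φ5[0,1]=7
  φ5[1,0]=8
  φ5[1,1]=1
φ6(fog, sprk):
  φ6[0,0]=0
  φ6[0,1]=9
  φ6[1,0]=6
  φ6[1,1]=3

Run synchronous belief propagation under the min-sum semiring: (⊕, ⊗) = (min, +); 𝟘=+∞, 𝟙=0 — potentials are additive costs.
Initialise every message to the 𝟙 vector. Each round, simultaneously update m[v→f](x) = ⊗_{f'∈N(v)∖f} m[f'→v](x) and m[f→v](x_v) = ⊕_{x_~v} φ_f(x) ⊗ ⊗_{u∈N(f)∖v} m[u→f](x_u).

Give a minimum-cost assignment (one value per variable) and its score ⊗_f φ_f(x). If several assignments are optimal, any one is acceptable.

init: all messages = 𝟙 over 2 values
r1 m[φ0→snow] = [0, 5]
r1 m[φ0→rain] = [6, 0]
r1 m[φ1→rain] = [6, 6]
r1 m[φ1→wet] = [6, 6]
r1 m[φ2→wind] = [1, 3]
r1 m[φ2→wet] = [2, 1]
r1 m[φ3→snow] = [0, 5]
r1 m[φ3→fog] = [0, 0]
r1 m[φ4→snow] = [0, 0]
r1 m[φ4→slip] = [1, 0]
r1 m[φ5→snow] = [6, 1]
r1 m[φ5→ice] = [6, 1]
r1 m[φ6→fog] = [0, 3]
r1 m[φ6→sprk] = [0, 3]
r1 m[snow→φ0] = [0, 0]
r1 m[snow→φ3] = [0, 0]
r1 m[snow→φ4] = [0, 0]
r1 m[snow→φ5] = [0, 0]
r1 m[rain→φ0] = [0, 0]
r1 m[rain→φ1] = [0, 0]
r1 m[slip→φ4] = [0, 0]
r1 m[wind→φ2] = [0, 0]
r1 m[fog→φ3] = [0, 0]
r1 m[fog→φ6] = [0, 0]
r1 m[ice→φ5] = [0, 0]
r1 m[sprk→φ6] = [0, 0]
r1 m[wet→φ1] = [0, 0]
r1 m[wet→φ2] = [0, 0]
r2 m[φ0→snow] = [0, 5]
r2 m[φ0→rain] = [6, 0]
r2 m[φ1→rain] = [6, 6]
r2 m[φ1→wet] = [6, 6]
r2 m[φ2→wind] = [1, 3]
r2 m[φ2→wet] = [2, 1]
r2 m[φ3→snow] = [0, 5]
r2 m[φ3→fog] = [0, 0]
r2 m[φ4→snow] = [0, 0]
r2 m[φ4→slip] = [1, 0]
r2 m[φ5→snow] = [6, 1]
r2 m[φ5→ice] = [6, 1]
r2 m[φ6→fog] = [0, 3]
r2 m[φ6→sprk] = [0, 3]
r2 m[snow→φ0] = [6, 6]
r2 m[snow→φ3] = [6, 6]
r2 m[snow→φ4] = [6, 11]
r2 m[snow→φ5] = [0, 10]
r2 m[rain→φ0] = [6, 6]
r2 m[rain→φ1] = [6, 0]
r2 m[slip→φ4] = [0, 0]
r2 m[wind→φ2] = [0, 0]
r2 m[fog→φ3] = [0, 3]
r2 m[fog→φ6] = [0, 0]
r2 m[ice→φ5] = [0, 0]
r2 m[sprk→φ6] = [0, 0]
r2 m[wet→φ1] = [2, 1]
r2 m[wet→φ2] = [6, 6]
r3 m[φ0→snow] = [6, 11]
r3 m[φ0→rain] = [12, 6]
r3 m[φ1→rain] = [7, 7]
r3 m[φ1→wet] = [6, 6]
r3 m[φ2→wind] = [7, 9]
r3 m[φ2→wet] = [2, 1]
r3 m[φ3→snow] = [0, 5]
r3 m[φ3→fog] = [6, 6]
r3 m[φ4→snow] = [0, 0]
r3 m[φ4→slip] = [7, 6]
r3 m[φ5→snow] = [6, 1]
r3 m[φ5→ice] = [6, 7]
r3 m[φ6→fog] = [0, 3]
r3 m[φ6→sprk] = [0, 3]
r3 m[snow→φ0] = [6, 6]
r3 m[snow→φ3] = [6, 6]
r3 m[snow→φ4] = [6, 11]
r3 m[snow→φ5] = [0, 10]
r3 m[rain→φ0] = [6, 6]
r3 m[rain→φ1] = [6, 0]
r3 m[slip→φ4] = [0, 0]
r3 m[wind→φ2] = [0, 0]
r3 m[fog→φ3] = [0, 3]
r3 m[fog→φ6] = [0, 0]
r3 m[ice→φ5] = [0, 0]
r3 m[sprk→φ6] = [0, 0]
r3 m[wet→φ1] = [2, 1]
r3 m[wet→φ2] = [6, 6]
r4 m[φ0→snow] = [6, 11]
r4 m[φ0→rain] = [12, 6]
r4 m[φ1→rain] = [7, 7]
r4 m[φ1→wet] = [6, 6]
r4 m[φ2→wind] = [7, 9]
r4 m[φ2→wet] = [2, 1]
r4 m[φ3→snow] = [0, 5]
r4 m[φ3→fog] = [6, 6]
r4 m[φ4→snow] = [0, 0]
r4 m[φ4→slip] = [7, 6]
r4 m[φ5→snow] = [6, 1]
r4 m[φ5→ice] = [6, 7]
r4 m[φ6→fog] = [0, 3]
r4 m[φ6→sprk] = [0, 3]
r4 m[snow→φ0] = [6, 6]
r4 m[snow→φ3] = [12, 12]
r4 m[snow→φ4] = [12, 17]
r4 m[snow→φ5] = [6, 16]
r4 m[rain→φ0] = [7, 7]
r4 m[rain→φ1] = [12, 6]
r4 m[slip→φ4] = [0, 0]
r4 m[wind→φ2] = [0, 0]
r4 m[fog→φ3] = [0, 3]
r4 m[fog→φ6] = [6, 6]
r4 m[ice→φ5] = [0, 0]
r4 m[sprk→φ6] = [0, 0]
r4 m[wet→φ1] = [2, 1]
r4 m[wet→φ2] = [6, 6]
r5 m[φ0→snow] = [7, 12]
r5 m[φ0→rain] = [12, 6]
r5 m[φ1→rain] = [7, 7]
r5 m[φ1→wet] = [12, 12]
r5 m[φ2→wind] = [7, 9]
r5 m[φ2→wet] = [2, 1]
r5 m[φ3→snow] = [0, 5]
r5 m[φ3→fog] = [12, 12]
r5 m[φ4→snow] = [0, 0]
r5 m[φ4→slip] = [13, 12]
r5 m[φ5→snow] = [6, 1]
r5 m[φ5→ice] = [12, 13]
r5 m[φ6→fog] = [0, 3]
r5 m[φ6→sprk] = [6, 9]
r5 m[snow→φ0] = [6, 6]
r5 m[snow→φ3] = [12, 12]
r5 m[snow→φ4] = [12, 17]
r5 m[snow→φ5] = [6, 16]
r5 m[rain→φ0] = [7, 7]
r5 m[rain→φ1] = [12, 6]
r5 m[slip→φ4] = [0, 0]
r5 m[wind→φ2] = [0, 0]
r5 m[fog→φ3] = [0, 3]
r5 m[fog→φ6] = [6, 6]
r5 m[ice→φ5] = [0, 0]
r5 m[sprk→φ6] = [0, 0]
r5 m[wet→φ1] = [2, 1]
r5 m[wet→φ2] = [6, 6]
r6 m[φ0→snow] = [7, 12]
r6 m[φ0→rain] = [12, 6]
r6 m[φ1→rain] = [7, 7]
r6 m[φ1→wet] = [12, 12]
r6 m[φ2→wind] = [7, 9]
r6 m[φ2→wet] = [2, 1]
r6 m[φ3→snow] = [0, 5]
r6 m[φ3→fog] = [12, 12]
r6 m[φ4→snow] = [0, 0]
r6 m[φ4→slip] = [13, 12]
r6 m[φ5→snow] = [6, 1]
r6 m[φ5→ice] = [12, 13]
r6 m[φ6→fog] = [0, 3]
r6 m[φ6→sprk] = [6, 9]
r6 m[snow→φ0] = [6, 6]
r6 m[snow→φ3] = [13, 13]
r6 m[snow→φ4] = [13, 18]
r6 m[snow→φ5] = [7, 17]
r6 m[rain→φ0] = [7, 7]
r6 m[rain→φ1] = [12, 6]
r6 m[slip→φ4] = [0, 0]
r6 m[wind→φ2] = [0, 0]
r6 m[fog→φ3] = [0, 3]
r6 m[fog→φ6] = [12, 12]
r6 m[ice→φ5] = [0, 0]
r6 m[sprk→φ6] = [0, 0]
r6 m[wet→φ1] = [2, 1]
r6 m[wet→φ2] = [12, 12]
r7 m[φ0→snow] = [7, 12]
r7 m[φ0→rain] = [12, 6]
r7 m[φ1→rain] = [7, 7]
r7 m[φ1→wet] = [12, 12]
r7 m[φ2→wind] = [13, 15]
r7 m[φ2→wet] = [2, 1]
r7 m[φ3→snow] = [0, 5]
r7 m[φ3→fog] = [13, 13]
r7 m[φ4→snow] = [0, 0]
r7 m[φ4→slip] = [14, 13]
r7 m[φ5→snow] = [6, 1]
r7 m[φ5→ice] = [13, 14]
r7 m[φ6→fog] = [0, 3]
r7 m[φ6→sprk] = [12, 15]
r7 m[snow→φ0] = [6, 6]
r7 m[snow→φ3] = [13, 13]
r7 m[snow→φ4] = [13, 18]
r7 m[snow→φ5] = [7, 17]
r7 m[rain→φ0] = [7, 7]
r7 m[rain→φ1] = [12, 6]
r7 m[slip→φ4] = [0, 0]
r7 m[wind→φ2] = [0, 0]
r7 m[fog→φ3] = [0, 3]
r7 m[fog→φ6] = [12, 12]
r7 m[ice→φ5] = [0, 0]
r7 m[sprk→φ6] = [0, 0]
r7 m[wet→φ1] = [2, 1]
r7 m[wet→φ2] = [12, 12]
r8 m[φ0→snow] = [7, 12]
r8 m[φ0→rain] = [12, 6]
r8 m[φ1→rain] = [7, 7]
r8 m[φ1→wet] = [12, 12]
r8 m[φ2→wind] = [13, 15]
r8 m[φ2→wet] = [2, 1]
r8 m[φ3→snow] = [0, 5]
r8 m[φ3→fog] = [13, 13]
r8 m[φ4→snow] = [0, 0]
r8 m[φ4→slip] = [14, 13]
r8 m[φ5→snow] = [6, 1]
r8 m[φ5→ice] = [13, 14]
r8 m[φ6→fog] = [0, 3]
r8 m[φ6→sprk] = [12, 15]
r8 m[snow→φ0] = [6, 6]
r8 m[snow→φ3] = [13, 13]
r8 m[snow→φ4] = [13, 18]
r8 m[snow→φ5] = [7, 17]
r8 m[rain→φ0] = [7, 7]
r8 m[rain→φ1] = [12, 6]
r8 m[slip→φ4] = [0, 0]
r8 m[wind→φ2] = [0, 0]
r8 m[fog→φ3] = [0, 3]
r8 m[fog→φ6] = [13, 13]
r8 m[ice→φ5] = [0, 0]
r8 m[sprk→φ6] = [0, 0]
r8 m[wet→φ1] = [2, 1]
r8 m[wet→φ2] = [12, 12]
r9 m[φ0→snow] = [7, 12]
r9 m[φ0→rain] = [12, 6]
r9 m[φ1→rain] = [7, 7]
r9 m[φ1→wet] = [12, 12]
r9 m[φ2→wind] = [13, 15]
r9 m[φ2→wet] = [2, 1]
r9 m[φ3→snow] = [0, 5]
r9 m[φ3→fog] = [13, 13]
r9 m[φ4→snow] = [0, 0]
r9 m[φ4→slip] = [14, 13]
r9 m[φ5→snow] = [6, 1]
r9 m[φ5→ice] = [13, 14]
r9 m[φ6→fog] = [0, 3]
r9 m[φ6→sprk] = [13, 16]
r9 m[snow→φ0] = [6, 6]
r9 m[snow→φ3] = [13, 13]
r9 m[snow→φ4] = [13, 18]
r9 m[snow→φ5] = [7, 17]
r9 m[rain→φ0] = [7, 7]
r9 m[rain→φ1] = [12, 6]
r9 m[slip→φ4] = [0, 0]
r9 m[wind→φ2] = [0, 0]
r9 m[fog→φ3] = [0, 3]
r9 m[fog→φ6] = [13, 13]
r9 m[ice→φ5] = [0, 0]
r9 m[sprk→φ6] = [0, 0]
r9 m[wet→φ1] = [2, 1]
r9 m[wet→φ2] = [12, 12]
r10 m[φ0→snow] = [7, 12]
r10 m[φ0→rain] = [12, 6]
r10 m[φ1→rain] = [7, 7]
r10 m[φ1→wet] = [12, 12]
r10 m[φ2→wind] = [13, 15]
r10 m[φ2→wet] = [2, 1]
r10 m[φ3→snow] = [0, 5]
r10 m[φ3→fog] = [13, 13]
r10 m[φ4→snow] = [0, 0]
r10 m[φ4→slip] = [14, 13]
r10 m[φ5→snow] = [6, 1]
r10 m[φ5→ice] = [13, 14]
r10 m[φ6→fog] = [0, 3]
r10 m[φ6→sprk] = [13, 16]
r10 m[snow→φ0] = [6, 6]
r10 m[snow→φ3] = [13, 13]
r10 m[snow→φ4] = [13, 18]
r10 m[snow→φ5] = [7, 17]
r10 m[rain→φ0] = [7, 7]
r10 m[rain→φ1] = [12, 6]
r10 m[slip→φ4] = [0, 0]
r10 m[wind→φ2] = [0, 0]
r10 m[fog→φ3] = [0, 3]
r10 m[fog→φ6] = [13, 13]
r10 m[ice→φ5] = [0, 0]
r10 m[sprk→φ6] = [0, 0]
r10 m[wet→φ1] = [2, 1]
r10 m[wet→φ2] = [12, 12]
fixed point reached at round 10
traceback from snow: (snow=0, rain=1, slip=1, wind=0, fog=0, ice=0, sprk=0, wet=1), score=13

assignment: (snow=0, rain=1, slip=1, wind=0, fog=0, ice=0, sprk=0, wet=1); score = 13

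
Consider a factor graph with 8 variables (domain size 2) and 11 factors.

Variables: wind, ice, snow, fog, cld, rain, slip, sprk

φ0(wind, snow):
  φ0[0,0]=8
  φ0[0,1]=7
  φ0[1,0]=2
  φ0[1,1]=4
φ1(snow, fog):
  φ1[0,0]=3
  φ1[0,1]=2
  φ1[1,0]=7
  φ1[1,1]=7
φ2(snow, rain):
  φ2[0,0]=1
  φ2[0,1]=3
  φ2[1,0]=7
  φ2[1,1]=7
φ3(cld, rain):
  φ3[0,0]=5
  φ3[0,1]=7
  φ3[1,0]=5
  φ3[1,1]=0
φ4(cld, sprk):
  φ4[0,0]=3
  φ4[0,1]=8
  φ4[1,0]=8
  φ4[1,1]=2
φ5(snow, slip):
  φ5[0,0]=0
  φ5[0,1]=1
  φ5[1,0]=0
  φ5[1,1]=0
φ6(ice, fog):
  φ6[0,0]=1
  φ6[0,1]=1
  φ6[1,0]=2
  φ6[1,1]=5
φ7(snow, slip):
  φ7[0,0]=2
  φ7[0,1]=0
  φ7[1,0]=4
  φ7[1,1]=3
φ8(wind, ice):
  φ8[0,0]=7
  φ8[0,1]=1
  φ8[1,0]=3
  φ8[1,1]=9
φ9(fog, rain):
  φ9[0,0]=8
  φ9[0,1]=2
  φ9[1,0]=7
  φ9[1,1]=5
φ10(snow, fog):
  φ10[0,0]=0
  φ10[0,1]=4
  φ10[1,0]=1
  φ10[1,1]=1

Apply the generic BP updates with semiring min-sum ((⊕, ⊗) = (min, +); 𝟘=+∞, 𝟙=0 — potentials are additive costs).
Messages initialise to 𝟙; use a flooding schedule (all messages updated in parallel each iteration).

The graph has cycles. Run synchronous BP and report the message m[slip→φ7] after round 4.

message @ round 4 = [5, 6]

init: all messages = 𝟙 over 2 values
r1 m[φ0→wind] = [7, 2]
r1 m[φ0→snow] = [2, 4]
r1 m[φ1→snow] = [2, 7]
r1 m[φ1→fog] = [3, 2]
r1 m[φ2→snow] = [1, 7]
r1 m[φ2→rain] = [1, 3]
r1 m[φ3→cld] = [5, 0]
r1 m[φ3→rain] = [5, 0]
r1 m[φ4→cld] = [3, 2]
r1 m[φ4→sprk] = [3, 2]
r1 m[φ5→snow] = [0, 0]
r1 m[φ5→slip] = [0, 0]
r1 m[φ6→ice] = [1, 2]
r1 m[φ6→fog] = [1, 1]
r1 m[φ7→snow] = [0, 3]
r1 m[φ7→slip] = [2, 0]
r1 m[φ8→wind] = [1, 3]
r1 m[φ8→ice] = [3, 1]
r1 m[φ9→fog] = [2, 5]
r1 m[φ9→rain] = [7, 2]
r1 m[φ10→snow] = [0, 1]
r1 m[φ10→fog] = [0, 1]
r1 m[wind→φ0] = [0, 0]
r1 m[wind→φ8] = [0, 0]
r1 m[ice→φ6] = [0, 0]
r1 m[ice→φ8] = [0, 0]
r1 m[snow→φ0] = [0, 0]
r1 m[snow→φ1] = [0, 0]
r1 m[snow→φ2] = [0, 0]
r1 m[snow→φ5] = [0, 0]
r1 m[snow→φ7] = [0, 0]
r1 m[snow→φ10] = [0, 0]
r1 m[fog→φ1] = [0, 0]
r1 m[fog→φ6] = [0, 0]
r1 m[fog→φ9] = [0, 0]
r1 m[fog→φ10] = [0, 0]
r1 m[cld→φ3] = [0, 0]
r1 m[cld→φ4] = [0, 0]
r1 m[rain→φ2] = [0, 0]
r1 m[rain→φ3] = [0, 0]
r1 m[rain→φ9] = [0, 0]
r1 m[slip→φ5] = [0, 0]
r1 m[slip→φ7] = [0, 0]
r1 m[sprk→φ4] = [0, 0]
r2 m[φ0→wind] = [7, 2]
r2 m[φ0→snow] = [2, 4]
r2 m[φ1→snow] = [2, 7]
r2 m[φ1→fog] = [3, 2]
r2 m[φ2→snow] = [1, 7]
r2 m[φ2→rain] = [1, 3]
r2 m[φ3→cld] = [5, 0]
r2 m[φ3→rain] = [5, 0]
r2 m[φ4→cld] = [3, 2]
r2 m[φ4→sprk] = [3, 2]
r2 m[φ5→snow] = [0, 0]
r2 m[φ5→slip] = [0, 0]
r2 m[φ6→ice] = [1, 2]
r2 m[φ6→fog] = [1, 1]
r2 m[φ7→snow] = [0, 3]
r2 m[φ7→slip] = [2, 0]
r2 m[φ8→wind] = [1, 3]
r2 m[φ8→ice] = [3, 1]
r2 m[φ9→fog] = [2, 5]
r2 m[φ9→rain] = [7, 2]
r2 m[φ10→snow] = [0, 1]
r2 m[φ10→fog] = [0, 1]
r2 m[wind→φ0] = [1, 3]
r2 m[wind→φ8] = [7, 2]
r2 m[ice→φ6] = [3, 1]
r2 m[ice→φ8] = [1, 2]
r2 m[snow→φ0] = [3, 18]
r2 m[snow→φ1] = [3, 15]
r2 m[snow→φ2] = [4, 15]
r2 m[snow→φ5] = [5, 22]
r2 m[snow→φ7] = [5, 19]
r2 m[snow→φ10] = [5, 21]
r2 m[fog→φ1] = [3, 7]
r2 m[fog→φ6] = [5, 8]
r2 m[fog→φ9] = [4, 4]
r2 m[fog→φ10] = [6, 8]
r2 m[cld→φ3] = [3, 2]
r2 m[cld→φ4] = [5, 0]
r2 m[rain→φ2] = [12, 2]
r2 m[rain→φ3] = [8, 5]
r2 m[rain→φ9] = [6, 3]
r2 m[slip→φ5] = [2, 0]
r2 m[slip→φ7] = [0, 0]
r2 m[sprk→φ4] = [0, 0]
r3 m[φ0→wind] = [11, 5]
r3 m[φ0→snow] = [5, 7]
r3 m[φ1→snow] = [6, 10]
r3 m[φ1→fog] = [6, 5]
r3 m[φ2→snow] = [5, 9]
r3 m[φ2→rain] = [5, 7]
r3 m[φ3→cld] = [12, 5]
r3 m[φ3→rain] = [7, 2]
r3 m[φ4→cld] = [3, 2]
r3 m[φ4→sprk] = [8, 2]
r3 m[φ5→snow] = [1, 0]
r3 m[φ5→slip] = [5, 6]
r3 m[φ6→ice] = [6, 7]
r3 m[φ6→fog] = [3, 4]
r3 m[φ7→snow] = [0, 3]
r3 m[φ7→slip] = [7, 5]
r3 m[φ8→wind] = [3, 4]
r3 m[φ8→ice] = [5, 8]
r3 m[φ9→fog] = [5, 8]
r3 m[φ9→rain] = [11, 6]
r3 m[φ10→snow] = [6, 7]
r3 m[φ10→fog] = [5, 9]
r3 m[wind→φ0] = [1, 3]
r3 m[wind→φ8] = [7, 2]
r3 m[ice→φ6] = [3, 1]
r3 m[ice→φ8] = [1, 2]
r3 m[snow→φ0] = [3, 18]
r3 m[snow→φ1] = [3, 15]
r3 m[snow→φ2] = [4, 15]
r3 m[snow→φ5] = [5, 22]
r3 m[snow→φ7] = [5, 19]
r3 m[snow→φ10] = [5, 21]
r3 m[fog→φ1] = [3, 7]
r3 m[fog→φ6] = [5, 8]
r3 m[fog→φ9] = [4, 4]
r3 m[fog→φ10] = [6, 8]
r3 m[cld→φ3] = [3, 2]
r3 m[cld→φ4] = [5, 0]
r3 m[rain→φ2] = [12, 2]
r3 m[rain→φ3] = [8, 5]
r3 m[rain→φ9] = [6, 3]
r3 m[slip→φ5] = [2, 0]
r3 m[slip→φ7] = [0, 0]
r3 m[sprk→φ4] = [0, 0]
r4 m[φ0→wind] = [11, 5]
r4 m[φ0→snow] = [5, 7]
r4 m[φ1→snow] = [6, 10]
r4 m[φ1→fog] = [6, 5]
r4 m[φ2→snow] = [5, 9]
r4 m[φ2→rain] = [5, 7]
r4 m[φ3→cld] = [12, 5]
r4 m[φ3→rain] = [7, 2]
r4 m[φ4→cld] = [3, 2]
r4 m[φ4→sprk] = [8, 2]
r4 m[φ5→snow] = [1, 0]
r4 m[φ5→slip] = [5, 6]
r4 m[φ6→ice] = [6, 7]
r4 m[φ6→fog] = [3, 4]
r4 m[φ7→snow] = [0, 3]
r4 m[φ7→slip] = [7, 5]
r4 m[φ8→wind] = [3, 4]
r4 m[φ8→ice] = [5, 8]
r4 m[φ9→fog] = [5, 8]
r4 m[φ9→rain] = [11, 6]
r4 m[φ10→snow] = [6, 7]
r4 m[φ10→fog] = [5, 9]
r4 m[wind→φ0] = [3, 4]
r4 m[wind→φ8] = [11, 5]
r4 m[ice→φ6] = [5, 8]
r4 m[ice→φ8] = [6, 7]
r4 m[snow→φ0] = [18, 29]
r4 m[snow→φ1] = [17, 26]
r4 m[snow→φ2] = [18, 27]
r4 m[snow→φ5] = [22, 36]
r4 m[snow→φ7] = [23, 33]
r4 m[snow→φ10] = [17, 29]
r4 m[fog→φ1] = [13, 21]
r4 m[fog→φ6] = [16, 22]
r4 m[fog→φ9] = [14, 18]
r4 m[fog→φ10] = [14, 17]
r4 m[cld→φ3] = [3, 2]
r4 m[cld→φ4] = [12, 5]
r4 m[rain→φ2] = [18, 8]
r4 m[rain→φ3] = [16, 13]
r4 m[rain→φ9] = [12, 9]
r4 m[slip→φ5] = [7, 5]
r4 m[slip→φ7] = [5, 6]
r4 m[sprk→φ4] = [0, 0]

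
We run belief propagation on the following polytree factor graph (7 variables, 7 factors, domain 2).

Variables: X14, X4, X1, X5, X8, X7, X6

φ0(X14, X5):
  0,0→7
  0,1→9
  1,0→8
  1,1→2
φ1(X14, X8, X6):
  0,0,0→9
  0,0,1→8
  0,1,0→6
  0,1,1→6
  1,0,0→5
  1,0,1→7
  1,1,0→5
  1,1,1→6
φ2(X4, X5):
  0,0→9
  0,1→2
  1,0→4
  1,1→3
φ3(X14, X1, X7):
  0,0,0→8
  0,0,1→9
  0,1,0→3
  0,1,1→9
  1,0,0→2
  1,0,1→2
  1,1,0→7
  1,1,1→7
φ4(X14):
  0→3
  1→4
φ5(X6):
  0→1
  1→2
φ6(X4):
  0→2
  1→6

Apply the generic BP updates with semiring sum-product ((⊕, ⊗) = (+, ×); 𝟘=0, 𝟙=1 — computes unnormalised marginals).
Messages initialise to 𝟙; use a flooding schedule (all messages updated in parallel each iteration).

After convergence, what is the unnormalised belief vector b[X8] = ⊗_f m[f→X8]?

init: all messages = 𝟙 over 2 values
r1 m[φ0→X14] = [16, 10]
r1 m[φ0→X5] = [15, 11]
r1 m[φ1→X14] = [29, 23]
r1 m[φ1→X8] = [29, 23]
r1 m[φ1→X6] = [25, 27]
r1 m[φ2→X4] = [11, 7]
r1 m[φ2→X5] = [13, 5]
r1 m[φ3→X14] = [29, 18]
r1 m[φ3→X1] = [21, 26]
r1 m[φ3→X7] = [20, 27]
r1 m[φ4→X14] = [3, 4]
r1 m[φ5→X6] = [1, 2]
r1 m[φ6→X4] = [2, 6]
r1 m[X14→φ0] = [1, 1]
r1 m[X14→φ1] = [1, 1]
r1 m[X14→φ3] = [1, 1]
r1 m[X14→φ4] = [1, 1]
r1 m[X4→φ2] = [1, 1]
r1 m[X4→φ6] = [1, 1]
r1 m[X1→φ3] = [1, 1]
r1 m[X5→φ0] = [1, 1]
r1 m[X5→φ2] = [1, 1]
r1 m[X8→φ1] = [1, 1]
r1 m[X7→φ3] = [1, 1]
r1 m[X6→φ1] = [1, 1]
r1 m[X6→φ5] = [1, 1]
r2 m[φ0→X14] = [16, 10]
r2 m[φ0→X5] = [15, 11]
r2 m[φ1→X14] = [29, 23]
r2 m[φ1→X8] = [29, 23]
r2 m[φ1→X6] = [25, 27]
r2 m[φ2→X4] = [11, 7]
r2 m[φ2→X5] = [13, 5]
r2 m[φ3→X14] = [29, 18]
r2 m[φ3→X1] = [21, 26]
r2 m[φ3→X7] = [20, 27]
r2 m[φ4→X14] = [3, 4]
r2 m[φ5→X6] = [1, 2]
r2 m[φ6→X4] = [2, 6]
r2 m[X14→φ0] = [2523, 1656]
r2 m[X14→φ1] = [1392, 720]
r2 m[X14→φ3] = [1392, 920]
r2 m[X14→φ4] = [13456, 4140]
r2 m[X4→φ2] = [2, 6]
r2 m[X4→φ6] = [11, 7]
r2 m[X1→φ3] = [1, 1]
r2 m[X5→φ0] = [13, 5]
r2 m[X5→φ2] = [15, 11]
r2 m[X8→φ1] = [1, 1]
r2 m[X7→φ3] = [1, 1]
r2 m[X6→φ1] = [1, 2]
r2 m[X6→φ5] = [25, 27]
r3 m[φ0→X14] = [136, 114]
r3 m[φ0→X5] = [30909, 26019]
r3 m[φ1→X14] = [43, 36]
r3 m[φ1→X8] = [48480, 37296]
r3 m[φ1→X6] = [28080, 28848]
r3 m[φ2→X4] = [157, 93]
r3 m[φ2→X5] = [42, 22]
r3 m[φ3→X14] = [29, 18]
r3 m[φ3→X1] = [27344, 29584]
r3 m[φ3→X7] = [23592, 33336]
r3 m[φ4→X14] = [3, 4]
r3 m[φ5→X6] = [1, 2]
r3 m[φ6→X4] = [2, 6]
r3 m[X14→φ0] = [2523, 1656]
r3 m[X14→φ1] = [1392, 720]
r3 m[X14→φ3] = [1392, 920]
r3 m[X14→φ4] = [13456, 4140]
r3 m[X4→φ2] = [2, 6]
r3 m[X4→φ6] = [11, 7]
r3 m[X1→φ3] = [1, 1]
r3 m[X5→φ0] = [13, 5]
r3 m[X5→φ2] = [15, 11]
r3 m[X8→φ1] = [1, 1]
r3 m[X7→φ3] = [1, 1]
r3 m[X6→φ1] = [1, 2]
r3 m[X6→φ5] = [25, 27]
r4 m[φ0→X14] = [136, 114]
r4 m[φ0→X5] = [30909, 26019]
r4 m[φ1→X14] = [43, 36]
r4 m[φ1→X8] = [48480, 37296]
r4 m[φ1→X6] = [28080, 28848]
r4 m[φ2→X4] = [157, 93]
r4 m[φ2→X5] = [42, 22]
r4 m[φ3→X14] = [29, 18]
r4 m[φ3→X1] = [27344, 29584]
r4 m[φ3→X7] = [23592, 33336]
r4 m[φ4→X14] = [3, 4]
r4 m[φ5→X6] = [1, 2]
r4 m[φ6→X4] = [2, 6]
r4 m[X14→φ0] = [3741, 2592]
r4 m[X14→φ1] = [11832, 8208]
r4 m[X14→φ3] = [17544, 16416]
r4 m[X14→φ4] = [169592, 73872]
r4 m[X4→φ2] = [2, 6]
r4 m[X4→φ6] = [157, 93]
r4 m[X1→φ3] = [1, 1]
r4 m[X5→φ0] = [42, 22]
r4 m[X5→φ2] = [30909, 26019]
r4 m[X8→φ1] = [1, 1]
r4 m[X7→φ3] = [1, 1]
r4 m[X6→φ1] = [1, 2]
r4 m[X6→φ5] = [28080, 28848]
r5 m[φ0→X14] = [492, 380]
r5 m[φ0→X5] = [46923, 38853]
r5 m[φ1→X14] = [43, 36]
r5 m[φ1→X8] = [451752, 352512]
r5 m[φ1→X6] = [259560, 272352]
r5 m[φ2→X4] = [330219, 201693]
r5 m[φ2→X5] = [42, 22]
r5 m[φ3→X14] = [29, 18]
r5 m[φ3→X1] = [363912, 440352]
r5 m[φ3→X7] = [340728, 463536]
r5 m[φ4→X14] = [3, 4]
r5 m[φ5→X6] = [1, 2]
r5 m[φ6→X4] = [2, 6]
r5 m[X14→φ0] = [3741, 2592]
r5 m[X14→φ1] = [11832, 8208]
r5 m[X14→φ3] = [17544, 16416]
r5 m[X14→φ4] = [169592, 73872]
r5 m[X4→φ2] = [2, 6]
r5 m[X4→φ6] = [157, 93]
r5 m[X1→φ3] = [1, 1]
r5 m[X5→φ0] = [42, 22]
r5 m[X5→φ2] = [30909, 26019]
r5 m[X8→φ1] = [1, 1]
r5 m[X7→φ3] = [1, 1]
r5 m[X6→φ1] = [1, 2]
r5 m[X6→φ5] = [28080, 28848]
r6 m[φ0→X14] = [492, 380]
r6 m[φ0→X5] = [46923, 38853]
r6 m[φ1→X14] = [43, 36]
r6 m[φ1→X8] = [451752, 352512]
r6 m[φ1→X6] = [259560, 272352]
r6 m[φ2→X4] = [330219, 201693]
r6 m[φ2→X5] = [42, 22]
r6 m[φ3→X14] = [29, 18]
r6 m[φ3→X1] = [363912, 440352]
r6 m[φ3→X7] = [340728, 463536]
r6 m[φ4→X14] = [3, 4]
r6 m[φ5→X6] = [1, 2]
r6 m[φ6→X4] = [2, 6]
r6 m[X14→φ0] = [3741, 2592]
r6 m[X14→φ1] = [42804, 27360]
r6 m[X14→φ3] = [63468, 54720]
r6 m[X14→φ4] = [613524, 246240]
r6 m[X4→φ2] = [2, 6]
r6 m[X4→φ6] = [330219, 201693]
r6 m[X1→φ3] = [1, 1]
r6 m[X5→φ0] = [42, 22]
r6 m[X5→φ2] = [46923, 38853]
r6 m[X8→φ1] = [1, 1]
r6 m[X7→φ3] = [1, 1]
r6 m[X6→φ1] = [1, 2]
r6 m[X6→φ5] = [259560, 272352]
r7 m[φ0→X14] = [492, 380]
r7 m[φ0→X5] = [46923, 38853]
r7 m[φ1→X14] = [43, 36]
r7 m[φ1→X8] = [1589940, 1235592]
r7 m[φ1→X6] = [915660, 954936]
r7 m[φ2→X4] = [500013, 304251]
r7 m[φ2→X5] = [42, 22]
r7 m[φ3→X14] = [29, 18]
r7 m[φ3→X1] = [1297836, 1527696]
r7 m[φ3→X7] = [1190628, 1634904]
r7 m[φ4→X14] = [3, 4]
r7 m[φ5→X6] = [1, 2]
r7 m[φ6→X4] = [2, 6]
r7 m[X14→φ0] = [3741, 2592]
r7 m[X14→φ1] = [42804, 27360]
r7 m[X14→φ3] = [63468, 54720]
r7 m[X14→φ4] = [613524, 246240]
r7 m[X4→φ2] = [2, 6]
r7 m[X4→φ6] = [330219, 201693]
r7 m[X1→φ3] = [1, 1]
r7 m[X5→φ0] = [42, 22]
r7 m[X5→φ2] = [46923, 38853]
r7 m[X8→φ1] = [1, 1]
r7 m[X7→φ3] = [1, 1]
r7 m[X6→φ1] = [1, 2]
r7 m[X6→φ5] = [259560, 272352]
r8 m[φ0→X14] = [492, 380]
r8 m[φ0→X5] = [46923, 38853]
r8 m[φ1→X14] = [43, 36]
r8 m[φ1→X8] = [1589940, 1235592]
r8 m[φ1→X6] = [915660, 954936]
r8 m[φ2→X4] = [500013, 304251]
r8 m[φ2→X5] = [42, 22]
r8 m[φ3→X14] = [29, 18]
r8 m[φ3→X1] = [1297836, 1527696]
r8 m[φ3→X7] = [1190628, 1634904]
r8 m[φ4→X14] = [3, 4]
r8 m[φ5→X6] = [1, 2]
r8 m[φ6→X4] = [2, 6]
r8 m[X14→φ0] = [3741, 2592]
r8 m[X14→φ1] = [42804, 27360]
r8 m[X14→φ3] = [63468, 54720]
r8 m[X14→φ4] = [613524, 246240]
r8 m[X4→φ2] = [2, 6]
r8 m[X4→φ6] = [500013, 304251]
r8 m[X1→φ3] = [1, 1]
r8 m[X5→φ0] = [42, 22]
r8 m[X5→φ2] = [46923, 38853]
r8 m[X8→φ1] = [1, 1]
r8 m[X7→φ3] = [1, 1]
r8 m[X6→φ1] = [1, 2]
r8 m[X6→φ5] = [915660, 954936]
r9 m[φ0→X14] = [492, 380]
r9 m[φ0→X5] = [46923, 38853]
r9 m[φ1→X14] = [43, 36]
r9 m[φ1→X8] = [1589940, 1235592]
r9 m[φ1→X6] = [915660, 954936]
r9 m[φ2→X4] = [500013, 304251]
r9 m[φ2→X5] = [42, 22]
r9 m[φ3→X14] = [29, 18]
r9 m[φ3→X1] = [1297836, 1527696]
r9 m[φ3→X7] = [1190628, 1634904]
r9 m[φ4→X14] = [3, 4]
r9 m[φ5→X6] = [1, 2]
r9 m[φ6→X4] = [2, 6]
r9 m[X14→φ0] = [3741, 2592]
r9 m[X14→φ1] = [42804, 27360]
r9 m[X14→φ3] = [63468, 54720]
r9 m[X14→φ4] = [613524, 246240]
r9 m[X4→φ2] = [2, 6]
r9 m[X4→φ6] = [500013, 304251]
r9 m[X1→φ3] = [1, 1]
r9 m[X5→φ0] = [42, 22]
r9 m[X5→φ2] = [46923, 38853]
r9 m[X8→φ1] = [1, 1]
r9 m[X7→φ3] = [1, 1]
r9 m[X6→φ1] = [1, 2]
r9 m[X6→φ5] = [915660, 954936]
fixed point reached at round 9
b[X8] = ⊗ incoming = [1589940, 1235592]

b[X8] = [1589940, 1235592]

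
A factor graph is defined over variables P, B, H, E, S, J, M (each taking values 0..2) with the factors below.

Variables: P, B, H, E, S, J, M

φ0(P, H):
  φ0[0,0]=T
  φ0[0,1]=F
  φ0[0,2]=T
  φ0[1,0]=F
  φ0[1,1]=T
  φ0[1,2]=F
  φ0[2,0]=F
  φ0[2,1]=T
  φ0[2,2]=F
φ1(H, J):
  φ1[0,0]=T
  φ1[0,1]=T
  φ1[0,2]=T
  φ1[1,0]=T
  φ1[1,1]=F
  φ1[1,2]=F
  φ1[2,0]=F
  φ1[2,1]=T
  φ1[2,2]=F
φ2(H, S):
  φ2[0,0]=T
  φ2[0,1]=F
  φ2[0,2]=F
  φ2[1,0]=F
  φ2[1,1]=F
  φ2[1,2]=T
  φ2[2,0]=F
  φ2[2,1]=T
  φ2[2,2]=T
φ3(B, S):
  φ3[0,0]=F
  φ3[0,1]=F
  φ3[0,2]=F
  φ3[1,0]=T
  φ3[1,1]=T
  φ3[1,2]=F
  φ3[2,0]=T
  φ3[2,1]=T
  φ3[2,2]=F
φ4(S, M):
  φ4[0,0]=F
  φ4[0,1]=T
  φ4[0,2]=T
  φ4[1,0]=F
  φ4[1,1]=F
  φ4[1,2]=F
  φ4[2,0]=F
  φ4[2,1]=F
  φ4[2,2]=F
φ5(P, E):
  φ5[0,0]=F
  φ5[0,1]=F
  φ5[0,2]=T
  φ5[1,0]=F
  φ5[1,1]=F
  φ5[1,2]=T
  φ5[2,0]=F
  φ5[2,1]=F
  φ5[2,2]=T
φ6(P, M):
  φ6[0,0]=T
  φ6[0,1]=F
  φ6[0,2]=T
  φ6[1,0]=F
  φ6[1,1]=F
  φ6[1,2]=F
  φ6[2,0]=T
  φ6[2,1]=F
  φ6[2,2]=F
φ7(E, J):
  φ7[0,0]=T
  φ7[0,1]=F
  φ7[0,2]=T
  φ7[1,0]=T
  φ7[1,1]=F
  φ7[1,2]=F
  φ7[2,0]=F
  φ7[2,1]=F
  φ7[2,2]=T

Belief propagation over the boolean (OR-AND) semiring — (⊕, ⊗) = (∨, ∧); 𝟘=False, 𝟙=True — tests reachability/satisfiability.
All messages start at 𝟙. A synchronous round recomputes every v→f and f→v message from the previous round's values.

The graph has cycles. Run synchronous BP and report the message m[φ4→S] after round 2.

message @ round 2 = [T, F, F]

init: all messages = 𝟙 over 3 values
r1 m[φ0→P] = [T, T, T]
r1 m[φ0→H] = [T, T, T]
r1 m[φ1→H] = [T, T, T]
r1 m[φ1→J] = [T, T, T]
r1 m[φ2→H] = [T, T, T]
r1 m[φ2→S] = [T, T, T]
r1 m[φ3→B] = [F, T, T]
r1 m[φ3→S] = [T, T, F]
r1 m[φ4→S] = [T, F, F]
r1 m[φ4→M] = [F, T, T]
r1 m[φ5→P] = [T, T, T]
r1 m[φ5→E] = [F, F, T]
r1 m[φ6→P] = [T, F, T]
r1 m[φ6→M] = [T, F, T]
r1 m[φ7→E] = [T, T, T]
r1 m[φ7→J] = [T, F, T]
r1 m[P→φ0] = [T, T, T]
r1 m[P→φ5] = [T, T, T]
r1 m[P→φ6] = [T, T, T]
r1 m[B→φ3] = [T, T, T]
r1 m[H→φ0] = [T, T, T]
r1 m[H→φ1] = [T, T, T]
r1 m[H→φ2] = [T, T, T]
r1 m[E→φ5] = [T, T, T]
r1 m[E→φ7] = [T, T, T]
r1 m[S→φ2] = [T, T, T]
r1 m[S→φ3] = [T, T, T]
r1 m[S→φ4] = [T, T, T]
r1 m[J→φ1] = [T, T, T]
r1 m[J→φ7] = [T, T, T]
r1 m[M→φ4] = [T, T, T]
r1 m[M→φ6] = [T, T, T]
r2 m[φ0→P] = [T, T, T]
r2 m[φ0→H] = [T, T, T]
r2 m[φ1→H] = [T, T, T]
r2 m[φ1→J] = [T, T, T]
r2 m[φ2→H] = [T, T, T]
r2 m[φ2→S] = [T, T, T]
r2 m[φ3→B] = [F, T, T]
r2 m[φ3→S] = [T, T, F]
r2 m[φ4→S] = [T, F, F]
r2 m[φ4→M] = [F, T, T]
r2 m[φ5→P] = [T, T, T]
r2 m[φ5→E] = [F, F, T]
r2 m[φ6→P] = [T, F, T]
r2 m[φ6→M] = [T, F, T]
r2 m[φ7→E] = [T, T, T]
r2 m[φ7→J] = [T, F, T]
r2 m[P→φ0] = [T, F, T]
r2 m[P→φ5] = [T, F, T]
r2 m[P→φ6] = [T, T, T]
r2 m[B→φ3] = [T, T, T]
r2 m[H→φ0] = [T, T, T]
r2 m[H→φ1] = [T, T, T]
r2 m[H→φ2] = [T, T, T]
r2 m[E→φ5] = [T, T, T]
r2 m[E→φ7] = [F, F, T]
r2 m[S→φ2] = [T, F, F]
r2 m[S→φ3] = [T, F, F]
r2 m[S→φ4] = [T, T, F]
r2 m[J→φ1] = [T, F, T]
r2 m[J→φ7] = [T, T, T]
r2 m[M→φ4] = [T, F, T]
r2 m[M→φ6] = [F, T, T]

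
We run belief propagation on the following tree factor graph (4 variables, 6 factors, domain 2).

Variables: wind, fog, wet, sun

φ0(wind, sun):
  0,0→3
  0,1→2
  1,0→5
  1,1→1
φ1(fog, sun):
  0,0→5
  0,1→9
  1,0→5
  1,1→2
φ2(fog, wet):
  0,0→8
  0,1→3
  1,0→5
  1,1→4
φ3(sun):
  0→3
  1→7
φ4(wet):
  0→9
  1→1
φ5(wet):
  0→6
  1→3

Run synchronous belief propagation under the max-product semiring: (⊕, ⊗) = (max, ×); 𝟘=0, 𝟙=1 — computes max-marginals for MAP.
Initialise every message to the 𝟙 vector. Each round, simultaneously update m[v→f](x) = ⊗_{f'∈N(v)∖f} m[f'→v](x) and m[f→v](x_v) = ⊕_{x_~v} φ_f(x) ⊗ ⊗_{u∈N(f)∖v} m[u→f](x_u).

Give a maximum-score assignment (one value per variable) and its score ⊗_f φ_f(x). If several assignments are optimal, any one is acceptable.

init: all messages = 𝟙 over 2 values
r1 m[φ0→wind] = [3, 5]
r1 m[φ0→sun] = [5, 2]
r1 m[φ1→fog] = [9, 5]
r1 m[φ1→sun] = [5, 9]
r1 m[φ2→fog] = [8, 5]
r1 m[φ2→wet] = [8, 4]
r1 m[φ3→sun] = [3, 7]
r1 m[φ4→wet] = [9, 1]
r1 m[φ5→wet] = [6, 3]
r1 m[wind→φ0] = [1, 1]
r1 m[fog→φ1] = [1, 1]
r1 m[fog→φ2] = [1, 1]
r1 m[wet→φ2] = [1, 1]
r1 m[wet→φ4] = [1, 1]
r1 m[wet→φ5] = [1, 1]
r1 m[sun→φ0] = [1, 1]
r1 m[sun→φ1] = [1, 1]
r1 m[sun→φ3] = [1, 1]
r2 m[φ0→wind] = [3, 5]
r2 m[φ0→sun] = [5, 2]
r2 m[φ1→fog] = [9, 5]
r2 m[φ1→sun] = [5, 9]
r2 m[φ2→fog] = [8, 5]
r2 m[φ2→wet] = [8, 4]
r2 m[φ3→sun] = [3, 7]
r2 m[φ4→wet] = [9, 1]
r2 m[φ5→wet] = [6, 3]
r2 m[wind→φ0] = [1, 1]
r2 m[fog→φ1] = [8, 5]
r2 m[fog→φ2] = [9, 5]
r2 m[wet→φ2] = [54, 3]
r2 m[wet→φ4] = [48, 12]
r2 m[wet→φ5] = [72, 4]
r2 m[sun→φ0] = [15, 63]
r2 m[sun→φ1] = [15, 14]
r2 m[sun→φ3] = [25, 18]
r3 m[φ0→wind] = [126, 75]
r3 m[φ0→sun] = [5, 2]
r3 m[φ1→fog] = [126, 75]
r3 m[φ1→sun] = [40, 72]
r3 m[φ2→fog] = [432, 270]
r3 m[φ2→wet] = [72, 27]
r3 m[φ3→sun] = [3, 7]
r3 m[φ4→wet] = [9, 1]
r3 m[φ5→wet] = [6, 3]
r3 m[wind→φ0] = [1, 1]
r3 m[fog→φ1] = [8, 5]
r3 m[fog→φ2] = [9, 5]
r3 m[wet→φ2] = [54, 3]
r3 m[wet→φ4] = [48, 12]
r3 m[wet→φ5] = [72, 4]
r3 m[sun→φ0] = [15, 63]
r3 m[sun→φ1] = [15, 14]
r3 m[sun→φ3] = [25, 18]
r4 m[φ0→wind] = [126, 75]
r4 m[φ0→sun] = [5, 2]
r4 m[φ1→fog] = [126, 75]
r4 m[φ1→sun] = [40, 72]
r4 m[φ2→fog] = [432, 270]
r4 m[φ2→wet] = [72, 27]
r4 m[φ3→sun] = [3, 7]
r4 m[φ4→wet] = [9, 1]
r4 m[φ5→wet] = [6, 3]
r4 m[wind→φ0] = [1, 1]
r4 m[fog→φ1] = [432, 270]
r4 m[fog→φ2] = [126, 75]
r4 m[wet→φ2] = [54, 3]
r4 m[wet→φ4] = [432, 81]
r4 m[wet→φ5] = [648, 27]
r4 m[sun→φ0] = [120, 504]
r4 m[sun→φ1] = [15, 14]
r4 m[sun→φ3] = [200, 144]
r5 m[φ0→wind] = [1008, 600]
r5 m[φ0→sun] = [5, 2]
r5 m[φ1→fog] = [126, 75]
r5 m[φ1→sun] = [2160, 3888]
r5 m[φ2→fog] = [432, 270]
r5 m[φ2→wet] = [1008, 378]
r5 m[φ3→sun] = [3, 7]
r5 m[φ4→wet] = [9, 1]
r5 m[φ5→wet] = [6, 3]
r5 m[wind→φ0] = [1, 1]
r5 m[fog→φ1] = [432, 270]
r5 m[fog→φ2] = [126, 75]
r5 m[wet→φ2] = [54, 3]
r5 m[wet→φ4] = [432, 81]
r5 m[wet→φ5] = [648, 27]
r5 m[sun→φ0] = [120, 504]
r5 m[sun→φ1] = [15, 14]
r5 m[sun→φ3] = [200, 144]
r6 m[φ0→wind] = [1008, 600]
r6 m[φ0→sun] = [5, 2]
r6 m[φ1→fog] = [126, 75]
r6 m[φ1→sun] = [2160, 3888]
r6 m[φ2→fog] = [432, 270]
r6 m[φ2→wet] = [1008, 378]
r6 m[φ3→sun] = [3, 7]
r6 m[φ4→wet] = [9, 1]
r6 m[φ5→wet] = [6, 3]
r6 m[wind→φ0] = [1, 1]
r6 m[fog→φ1] = [432, 270]
r6 m[fog→φ2] = [126, 75]
r6 m[wet→φ2] = [54, 3]
r6 m[wet→φ4] = [6048, 1134]
r6 m[wet→φ5] = [9072, 378]
r6 m[sun→φ0] = [6480, 27216]
r6 m[sun→φ1] = [15, 14]
r6 m[sun→φ3] = [10800, 7776]
r7 m[φ0→wind] = [54432, 32400]
r7 m[φ0→sun] = [5, 2]
r7 m[φ1→fog] = [126, 75]
r7 m[φ1→sun] = [2160, 3888]
r7 m[φ2→fog] = [432, 270]
r7 m[φ2→wet] = [1008, 378]
r7 m[φ3→sun] = [3, 7]
r7 m[φ4→wet] = [9, 1]
r7 m[φ5→wet] = [6, 3]
r7 m[wind→φ0] = [1, 1]
r7 m[fog→φ1] = [432, 270]
r7 m[fog→φ2] = [126, 75]
r7 m[wet→φ2] = [54, 3]
r7 m[wet→φ4] = [6048, 1134]
r7 m[wet→φ5] = [9072, 378]
r7 m[sun→φ0] = [6480, 27216]
r7 m[sun→φ1] = [15, 14]
r7 m[sun→φ3] = [10800, 7776]
r8 m[φ0→wind] = [54432, 32400]
r8 m[φ0→sun] = [5, 2]
r8 m[φ1→fog] = [126, 75]
r8 m[φ1→sun] = [2160, 3888]
r8 m[φ2→fog] = [432, 270]
r8 m[φ2→wet] = [1008, 378]
r8 m[φ3→sun] = [3, 7]
r8 m[φ4→wet] = [9, 1]
r8 m[φ5→wet] = [6, 3]
r8 m[wind→φ0] = [1, 1]
r8 m[fog→φ1] = [432, 270]
r8 m[fog→φ2] = [126, 75]
r8 m[wet→φ2] = [54, 3]
r8 m[wet→φ4] = [6048, 1134]
r8 m[wet→φ5] = [9072, 378]
r8 m[sun→φ0] = [6480, 27216]
r8 m[sun→φ1] = [15, 14]
r8 m[sun→φ3] = [10800, 7776]
fixed point reached at round 8
traceback from wind: (wind=0, fog=0, wet=0, sun=1), score=54432

assignment: (wind=0, fog=0, wet=0, sun=1); score = 54432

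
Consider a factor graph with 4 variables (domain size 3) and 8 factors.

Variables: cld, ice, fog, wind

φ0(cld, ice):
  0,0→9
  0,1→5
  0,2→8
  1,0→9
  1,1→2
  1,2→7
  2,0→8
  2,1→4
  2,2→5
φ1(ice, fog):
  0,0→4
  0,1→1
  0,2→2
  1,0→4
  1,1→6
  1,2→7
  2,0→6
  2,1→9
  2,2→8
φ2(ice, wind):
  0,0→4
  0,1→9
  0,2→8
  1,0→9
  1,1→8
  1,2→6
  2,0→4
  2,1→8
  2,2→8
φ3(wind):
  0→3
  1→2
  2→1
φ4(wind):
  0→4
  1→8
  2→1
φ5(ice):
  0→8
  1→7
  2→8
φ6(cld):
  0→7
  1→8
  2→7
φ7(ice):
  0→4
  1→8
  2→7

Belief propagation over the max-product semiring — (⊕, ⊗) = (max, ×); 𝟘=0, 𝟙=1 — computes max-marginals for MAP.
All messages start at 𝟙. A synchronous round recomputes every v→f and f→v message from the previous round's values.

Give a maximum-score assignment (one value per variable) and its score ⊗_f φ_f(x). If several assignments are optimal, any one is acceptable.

init: all messages = 𝟙 over 3 values
r1 m[φ0→cld] = [9, 9, 8]
r1 m[φ0→ice] = [9, 5, 8]
r1 m[φ1→ice] = [4, 7, 9]
r1 m[φ1→fog] = [6, 9, 8]
r1 m[φ2→ice] = [9, 9, 8]
r1 m[φ2→wind] = [9, 9, 8]
r1 m[φ3→wind] = [3, 2, 1]
r1 m[φ4→wind] = [4, 8, 1]
r1 m[φ5→ice] = [8, 7, 8]
r1 m[φ6→cld] = [7, 8, 7]
r1 m[φ7→ice] = [4, 8, 7]
r1 m[cld→φ0] = [1, 1, 1]
r1 m[cld→φ6] = [1, 1, 1]
r1 m[ice→φ0] = [1, 1, 1]
r1 m[ice→φ1] = [1, 1, 1]
r1 m[ice→φ2] = [1, 1, 1]
r1 m[ice→φ5] = [1, 1, 1]
r1 m[ice→φ7] = [1, 1, 1]
r1 m[fog→φ1] = [1, 1, 1]
r1 m[wind→φ2] = [1, 1, 1]
r1 m[wind→φ3] = [1, 1, 1]
r1 m[wind→φ4] = [1, 1, 1]
r2 m[φ0→cld] = [9, 9, 8]
r2 m[φ0→ice] = [9, 5, 8]
r2 m[φ1→ice] = [4, 7, 9]
r2 m[φ1→fog] = [6, 9, 8]
r2 m[φ2→ice] = [9, 9, 8]
r2 m[φ2→wind] = [9, 9, 8]
r2 m[φ3→wind] = [3, 2, 1]
r2 m[φ4→wind] = [4, 8, 1]
r2 m[φ5→ice] = [8, 7, 8]
r2 m[φ6→cld] = [7, 8, 7]
r2 m[φ7→ice] = [4, 8, 7]
r2 m[cld→φ0] = [7, 8, 7]
r2 m[cld→φ6] = [9, 9, 8]
r2 m[ice→φ0] = [1152, 3528, 4032]
r2 m[ice→φ1] = [2592, 2520, 3584]
r2 m[ice→φ2] = [1152, 1960, 4032]
r2 m[ice→φ5] = [1296, 2520, 4032]
r2 m[ice→φ7] = [2592, 2205, 4608]
r2 m[fog→φ1] = [1, 1, 1]
r2 m[wind→φ2] = [12, 16, 1]
r2 m[wind→φ3] = [36, 72, 8]
r2 m[wind→φ4] = [27, 18, 8]
r3 m[φ0→cld] = [32256, 28224, 20160]
r3 m[φ0→ice] = [72, 35, 56]
r3 m[φ1→ice] = [4, 7, 9]
r3 m[φ1→fog] = [21504, 32256, 28672]
r3 m[φ2→ice] = [144, 128, 128]
r3 m[φ2→wind] = [17640, 32256, 32256]
r3 m[φ3→wind] = [3, 2, 1]
r3 m[φ4→wind] = [4, 8, 1]
r3 m[φ5→ice] = [8, 7, 8]
r3 m[φ6→cld] = [7, 8, 7]
r3 m[φ7→ice] = [4, 8, 7]
r3 m[cld→φ0] = [7, 8, 7]
r3 m[cld→φ6] = [9, 9, 8]
r3 m[ice→φ0] = [1152, 3528, 4032]
r3 m[ice→φ1] = [2592, 2520, 3584]
r3 m[ice→φ2] = [1152, 1960, 4032]
r3 m[ice→φ5] = [1296, 2520, 4032]
r3 m[ice→φ7] = [2592, 2205, 4608]
r3 m[fog→φ1] = [1, 1, 1]
r3 m[wind→φ2] = [12, 16, 1]
r3 m[wind→φ3] = [36, 72, 8]
r3 m[wind→φ4] = [27, 18, 8]
r4 m[φ0→cld] = [32256, 28224, 20160]
r4 m[φ0→ice] = [72, 35, 56]
r4 m[φ1→ice] = [4, 7, 9]
r4 m[φ1→fog] = [21504, 32256, 28672]
r4 m[φ2→ice] = [144, 128, 128]
r4 m[φ2→wind] = [17640, 32256, 32256]
r4 m[φ3→wind] = [3, 2, 1]
r4 m[φ4→wind] = [4, 8, 1]
r4 m[φ5→ice] = [8, 7, 8]
r4 m[φ6→cld] = [7, 8, 7]
r4 m[φ7→ice] = [4, 8, 7]
r4 m[cld→φ0] = [7, 8, 7]
r4 m[cld→φ6] = [32256, 28224, 20160]
r4 m[ice→φ0] = [18432, 50176, 64512]
r4 m[ice→φ1] = [331776, 250880, 401408]
r4 m[ice→φ2] = [9216, 13720, 28224]
r4 m[ice→φ5] = [165888, 250880, 451584]
r4 m[ice→φ7] = [331776, 219520, 516096]
r4 m[fog→φ1] = [1, 1, 1]
r4 m[wind→φ2] = [12, 16, 1]
r4 m[wind→φ3] = [70560, 258048, 32256]
r4 m[wind→φ4] = [52920, 64512, 32256]
r5 m[φ0→cld] = [516096, 451584, 322560]
r5 m[φ0→ice] = [72, 35, 56]
r5 m[φ1→ice] = [4, 7, 9]
r5 m[φ1→fog] = [2408448, 3612672, 3211264]
r5 m[φ2→ice] = [144, 128, 128]
r5 m[φ2→wind] = [123480, 225792, 225792]
r5 m[φ3→wind] = [3, 2, 1]
r5 m[φ4→wind] = [4, 8, 1]
r5 m[φ5→ice] = [8, 7, 8]
r5 m[φ6→cld] = [7, 8, 7]
r5 m[φ7→ice] = [4, 8, 7]
r5 m[cld→φ0] = [7, 8, 7]
r5 m[cld→φ6] = [32256, 28224, 20160]
r5 m[ice→φ0] = [18432, 50176, 64512]
r5 m[ice→φ1] = [331776, 250880, 401408]
r5 m[ice→φ2] = [9216, 13720, 28224]
r5 m[ice→φ5] = [165888, 250880, 451584]
r5 m[ice→φ7] = [331776, 219520, 516096]
r5 m[fog→φ1] = [1, 1, 1]
r5 m[wind→φ2] = [12, 16, 1]
r5 m[wind→φ3] = [70560, 258048, 32256]
r5 m[wind→φ4] = [52920, 64512, 32256]
r6 m[φ0→cld] = [516096, 451584, 322560]
r6 m[φ0→ice] = [72, 35, 56]
r6 m[φ1→ice] = [4, 7, 9]
r6 m[φ1→fog] = [2408448, 3612672, 3211264]
r6 m[φ2→ice] = [144, 128, 128]
r6 m[φ2→wind] = [123480, 225792, 225792]
r6 m[φ3→wind] = [3, 2, 1]
r6 m[φ4→wind] = [4, 8, 1]
r6 m[φ5→ice] = [8, 7, 8]
r6 m[φ6→cld] = [7, 8, 7]
r6 m[φ7→ice] = [4, 8, 7]
r6 m[cld→φ0] = [7, 8, 7]
r6 m[cld→φ6] = [516096, 451584, 322560]
r6 m[ice→φ0] = [18432, 50176, 64512]
r6 m[ice→φ1] = [331776, 250880, 401408]
r6 m[ice→φ2] = [9216, 13720, 28224]
r6 m[ice→φ5] = [165888, 250880, 451584]
r6 m[ice→φ7] = [331776, 219520, 516096]
r6 m[fog→φ1] = [1, 1, 1]
r6 m[wind→φ2] = [12, 16, 1]
r6 m[wind→φ3] = [493920, 1806336, 225792]
r6 m[wind→φ4] = [370440, 451584, 225792]
r7 m[φ0→cld] = [516096, 451584, 322560]
r7 m[φ0→ice] = [72, 35, 56]
r7 m[φ1→ice] = [4, 7, 9]
r7 m[φ1→fog] = [2408448, 3612672, 3211264]
r7 m[φ2→ice] = [144, 128, 128]
r7 m[φ2→wind] = [123480, 225792, 225792]
r7 m[φ3→wind] = [3, 2, 1]
r7 m[φ4→wind] = [4, 8, 1]
r7 m[φ5→ice] = [8, 7, 8]
r7 m[φ6→cld] = [7, 8, 7]
r7 m[φ7→ice] = [4, 8, 7]
r7 m[cld→φ0] = [7, 8, 7]
r7 m[cld→φ6] = [516096, 451584, 322560]
r7 m[ice→φ0] = [18432, 50176, 64512]
r7 m[ice→φ1] = [331776, 250880, 401408]
r7 m[ice→φ2] = [9216, 13720, 28224]
r7 m[ice→φ5] = [165888, 250880, 451584]
r7 m[ice→φ7] = [331776, 219520, 516096]
r7 m[fog→φ1] = [1, 1, 1]
r7 m[wind→φ2] = [12, 16, 1]
r7 m[wind→φ3] = [493920, 1806336, 225792]
r7 m[wind→φ4] = [370440, 451584, 225792]
fixed point reached at round 7
traceback from cld: (cld=0, ice=2, fog=1, wind=1), score=3612672

assignment: (cld=0, ice=2, fog=1, wind=1); score = 3612672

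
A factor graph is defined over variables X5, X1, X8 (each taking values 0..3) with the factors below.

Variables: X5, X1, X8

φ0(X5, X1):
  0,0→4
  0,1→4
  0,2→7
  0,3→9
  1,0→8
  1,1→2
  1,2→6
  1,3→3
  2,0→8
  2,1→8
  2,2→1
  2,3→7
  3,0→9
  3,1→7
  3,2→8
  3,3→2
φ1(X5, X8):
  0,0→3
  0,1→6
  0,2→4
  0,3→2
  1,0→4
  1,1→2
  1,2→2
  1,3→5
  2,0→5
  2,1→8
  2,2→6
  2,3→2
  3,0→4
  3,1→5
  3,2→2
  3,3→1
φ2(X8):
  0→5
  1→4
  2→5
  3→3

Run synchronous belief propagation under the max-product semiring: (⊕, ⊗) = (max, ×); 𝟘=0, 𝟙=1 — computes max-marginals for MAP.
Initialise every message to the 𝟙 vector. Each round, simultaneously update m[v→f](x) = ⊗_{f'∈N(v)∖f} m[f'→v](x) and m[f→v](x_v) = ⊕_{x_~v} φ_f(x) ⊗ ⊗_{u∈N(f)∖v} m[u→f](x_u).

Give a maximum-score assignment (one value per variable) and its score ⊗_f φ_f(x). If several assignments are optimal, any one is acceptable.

assignment: (X5=2, X1=0, X8=1); score = 256

init: all messages = 𝟙 over 4 values
r1 m[φ0→X5] = [9, 8, 8, 9]
r1 m[φ0→X1] = [9, 8, 8, 9]
r1 m[φ1→X5] = [6, 5, 8, 5]
r1 m[φ1→X8] = [5, 8, 6, 5]
r1 m[φ2→X8] = [5, 4, 5, 3]
r1 m[X5→φ0] = [1, 1, 1, 1]
r1 m[X5→φ1] = [1, 1, 1, 1]
r1 m[X1→φ0] = [1, 1, 1, 1]
r1 m[X8→φ1] = [1, 1, 1, 1]
r1 m[X8→φ2] = [1, 1, 1, 1]
r2 m[φ0→X5] = [9, 8, 8, 9]
r2 m[φ0→X1] = [9, 8, 8, 9]
r2 m[φ1→X5] = [6, 5, 8, 5]
r2 m[φ1→X8] = [5, 8, 6, 5]
r2 m[φ2→X8] = [5, 4, 5, 3]
r2 m[X5→φ0] = [6, 5, 8, 5]
r2 m[X5→φ1] = [9, 8, 8, 9]
r2 m[X1→φ0] = [1, 1, 1, 1]
r2 m[X8→φ1] = [5, 4, 5, 3]
r2 m[X8→φ2] = [5, 8, 6, 5]
r3 m[φ0→X5] = [9, 8, 8, 9]
r3 m[φ0→X1] = [64, 64, 42, 56]
r3 m[φ1→X5] = [24, 20, 32, 20]
r3 m[φ1→X8] = [40, 64, 48, 40]
r3 m[φ2→X8] = [5, 4, 5, 3]
r3 m[X5→φ0] = [6, 5, 8, 5]
r3 m[X5→φ1] = [9, 8, 8, 9]
r3 m[X1→φ0] = [1, 1, 1, 1]
r3 m[X8→φ1] = [5, 4, 5, 3]
r3 m[X8→φ2] = [5, 8, 6, 5]
r4 m[φ0→X5] = [9, 8, 8, 9]
r4 m[φ0→X1] = [64, 64, 42, 56]
r4 m[φ1→X5] = [24, 20, 32, 20]
r4 m[φ1→X8] = [40, 64, 48, 40]
r4 m[φ2→X8] = [5, 4, 5, 3]
r4 m[X5→φ0] = [24, 20, 32, 20]
r4 m[X5→φ1] = [9, 8, 8, 9]
r4 m[X1→φ0] = [1, 1, 1, 1]
r4 m[X8→φ1] = [5, 4, 5, 3]
r4 m[X8→φ2] = [40, 64, 48, 40]
r5 m[φ0→X5] = [9, 8, 8, 9]
r5 m[φ0→X1] = [256, 256, 168, 224]
r5 m[φ1→X5] = [24, 20, 32, 20]
r5 m[φ1→X8] = [40, 64, 48, 40]
r5 m[φ2→X8] = [5, 4, 5, 3]
r5 m[X5→φ0] = [24, 20, 32, 20]
r5 m[X5→φ1] = [9, 8, 8, 9]
r5 m[X1→φ0] = [1, 1, 1, 1]
r5 m[X8→φ1] = [5, 4, 5, 3]
r5 m[X8→φ2] = [40, 64, 48, 40]
r6 m[φ0→X5] = [9, 8, 8, 9]
r6 m[φ0→X1] = [256, 256, 168, 224]
r6 m[φ1→X5] = [24, 20, 32, 20]
r6 m[φ1→X8] = [40, 64, 48, 40]
r6 m[φ2→X8] = [5, 4, 5, 3]
r6 m[X5→φ0] = [24, 20, 32, 20]
r6 m[X5→φ1] = [9, 8, 8, 9]
r6 m[X1→φ0] = [1, 1, 1, 1]
r6 m[X8→φ1] = [5, 4, 5, 3]
r6 m[X8→φ2] = [40, 64, 48, 40]
fixed point reached at round 6
traceback from X5: (X5=2, X1=0, X8=1), score=256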